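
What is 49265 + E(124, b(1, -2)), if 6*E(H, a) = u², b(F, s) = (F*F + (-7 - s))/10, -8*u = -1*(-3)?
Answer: 6305923/128 ≈ 49265.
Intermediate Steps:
u = -3/8 (u = -(-1)*(-3)/8 = -⅛*3 = -3/8 ≈ -0.37500)
b(F, s) = -7/10 - s/10 + F²/10 (b(F, s) = (F² + (-7 - s))*(⅒) = (-7 + F² - s)*(⅒) = -7/10 - s/10 + F²/10)
E(H, a) = 3/128 (E(H, a) = (-3/8)²/6 = (⅙)*(9/64) = 3/128)
49265 + E(124, b(1, -2)) = 49265 + 3/128 = 6305923/128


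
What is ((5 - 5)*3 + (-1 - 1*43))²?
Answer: 1936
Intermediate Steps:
((5 - 5)*3 + (-1 - 1*43))² = (0*3 + (-1 - 43))² = (0 - 44)² = (-44)² = 1936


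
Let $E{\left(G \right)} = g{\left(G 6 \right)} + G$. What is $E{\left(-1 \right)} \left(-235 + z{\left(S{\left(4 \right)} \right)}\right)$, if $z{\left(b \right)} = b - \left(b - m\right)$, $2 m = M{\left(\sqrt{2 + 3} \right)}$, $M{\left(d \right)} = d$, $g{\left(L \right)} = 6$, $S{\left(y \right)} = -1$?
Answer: $-1175 + \frac{5 \sqrt{5}}{2} \approx -1169.4$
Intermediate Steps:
$m = \frac{\sqrt{5}}{2}$ ($m = \frac{\sqrt{2 + 3}}{2} = \frac{\sqrt{5}}{2} \approx 1.118$)
$z{\left(b \right)} = \frac{\sqrt{5}}{2}$ ($z{\left(b \right)} = b - \left(b - \frac{\sqrt{5}}{2}\right) = \frac{\sqrt{5}}{2}$)
$E{\left(G \right)} = 6 + G$
$E{\left(-1 \right)} \left(-235 + z{\left(S{\left(4 \right)} \right)}\right) = \left(6 - 1\right) \left(-235 + \frac{\sqrt{5}}{2}\right) = 5 \left(-235 + \frac{\sqrt{5}}{2}\right) = -1175 + \frac{5 \sqrt{5}}{2}$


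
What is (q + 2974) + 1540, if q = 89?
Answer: 4603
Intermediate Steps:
(q + 2974) + 1540 = (89 + 2974) + 1540 = 3063 + 1540 = 4603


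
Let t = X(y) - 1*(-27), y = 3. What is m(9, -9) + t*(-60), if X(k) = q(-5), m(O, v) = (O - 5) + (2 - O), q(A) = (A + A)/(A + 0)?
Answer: -1743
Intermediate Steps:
q(A) = 2 (q(A) = (2*A)/A = 2)
m(O, v) = -3 (m(O, v) = (-5 + O) + (2 - O) = -3)
X(k) = 2
t = 29 (t = 2 - 1*(-27) = 2 + 27 = 29)
m(9, -9) + t*(-60) = -3 + 29*(-60) = -3 - 1740 = -1743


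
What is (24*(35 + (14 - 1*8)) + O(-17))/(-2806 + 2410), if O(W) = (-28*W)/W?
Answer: -239/99 ≈ -2.4141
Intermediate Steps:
O(W) = -28
(24*(35 + (14 - 1*8)) + O(-17))/(-2806 + 2410) = (24*(35 + (14 - 1*8)) - 28)/(-2806 + 2410) = (24*(35 + (14 - 8)) - 28)/(-396) = (24*(35 + 6) - 28)*(-1/396) = (24*41 - 28)*(-1/396) = (984 - 28)*(-1/396) = 956*(-1/396) = -239/99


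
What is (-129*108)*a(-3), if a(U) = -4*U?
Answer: -167184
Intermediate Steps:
(-129*108)*a(-3) = (-129*108)*(-4*(-3)) = -13932*12 = -167184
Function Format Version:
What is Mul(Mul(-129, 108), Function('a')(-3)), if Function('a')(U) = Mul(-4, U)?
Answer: -167184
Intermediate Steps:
Mul(Mul(-129, 108), Function('a')(-3)) = Mul(Mul(-129, 108), Mul(-4, -3)) = Mul(-13932, 12) = -167184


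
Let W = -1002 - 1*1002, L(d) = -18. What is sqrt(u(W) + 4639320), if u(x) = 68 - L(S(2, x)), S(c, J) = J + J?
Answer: sqrt(4639406) ≈ 2153.9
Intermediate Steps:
S(c, J) = 2*J
W = -2004 (W = -1002 - 1002 = -2004)
u(x) = 86 (u(x) = 68 - 1*(-18) = 68 + 18 = 86)
sqrt(u(W) + 4639320) = sqrt(86 + 4639320) = sqrt(4639406)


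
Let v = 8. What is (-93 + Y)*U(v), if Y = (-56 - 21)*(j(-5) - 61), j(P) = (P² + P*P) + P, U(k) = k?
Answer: 9112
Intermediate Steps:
j(P) = P + 2*P² (j(P) = (P² + P²) + P = 2*P² + P = P + 2*P²)
Y = 1232 (Y = (-56 - 21)*(-5*(1 + 2*(-5)) - 61) = -77*(-5*(1 - 10) - 61) = -77*(-5*(-9) - 61) = -77*(45 - 61) = -77*(-16) = 1232)
(-93 + Y)*U(v) = (-93 + 1232)*8 = 1139*8 = 9112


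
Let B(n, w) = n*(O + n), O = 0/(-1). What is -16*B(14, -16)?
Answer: -3136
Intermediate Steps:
O = 0 (O = 0*(-1) = 0)
B(n, w) = n² (B(n, w) = n*(0 + n) = n*n = n²)
-16*B(14, -16) = -16*14² = -16*196 = -3136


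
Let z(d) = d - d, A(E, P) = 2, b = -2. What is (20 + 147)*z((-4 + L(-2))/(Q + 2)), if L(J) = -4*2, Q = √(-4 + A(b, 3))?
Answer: 0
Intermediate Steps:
Q = I*√2 (Q = √(-4 + 2) = √(-2) = I*√2 ≈ 1.4142*I)
L(J) = -8
z(d) = 0
(20 + 147)*z((-4 + L(-2))/(Q + 2)) = (20 + 147)*0 = 167*0 = 0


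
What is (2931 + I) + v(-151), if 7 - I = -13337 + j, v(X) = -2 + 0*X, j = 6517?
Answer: 9756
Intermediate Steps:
v(X) = -2 (v(X) = -2 + 0 = -2)
I = 6827 (I = 7 - (-13337 + 6517) = 7 - 1*(-6820) = 7 + 6820 = 6827)
(2931 + I) + v(-151) = (2931 + 6827) - 2 = 9758 - 2 = 9756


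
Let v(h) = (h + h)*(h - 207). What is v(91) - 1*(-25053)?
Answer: 3941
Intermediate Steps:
v(h) = 2*h*(-207 + h) (v(h) = (2*h)*(-207 + h) = 2*h*(-207 + h))
v(91) - 1*(-25053) = 2*91*(-207 + 91) - 1*(-25053) = 2*91*(-116) + 25053 = -21112 + 25053 = 3941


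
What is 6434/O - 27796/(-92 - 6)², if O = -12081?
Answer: -99398903/29006481 ≈ -3.4268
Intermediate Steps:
6434/O - 27796/(-92 - 6)² = 6434/(-12081) - 27796/(-92 - 6)² = 6434*(-1/12081) - 27796/((-98)²) = -6434/12081 - 27796/9604 = -6434/12081 - 27796*1/9604 = -6434/12081 - 6949/2401 = -99398903/29006481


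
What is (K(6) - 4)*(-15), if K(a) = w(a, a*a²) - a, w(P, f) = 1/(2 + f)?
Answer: 32685/218 ≈ 149.93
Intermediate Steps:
K(a) = 1/(2 + a³) - a (K(a) = 1/(2 + a*a²) - a = 1/(2 + a³) - a)
(K(6) - 4)*(-15) = ((1/(2 + 6³) - 1*6) - 4)*(-15) = ((1/(2 + 216) - 6) - 4)*(-15) = ((1/218 - 6) - 4)*(-15) = (-1307/218 - 4)*(-15) = -2179/218*(-15) = 32685/218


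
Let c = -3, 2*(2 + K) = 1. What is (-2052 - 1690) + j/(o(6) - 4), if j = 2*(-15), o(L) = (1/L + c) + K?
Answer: -18692/5 ≈ -3738.4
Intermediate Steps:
K = -3/2 (K = -2 + (½)*1 = -2 + ½ = -3/2 ≈ -1.5000)
o(L) = -9/2 + 1/L (o(L) = (1/L - 3) - 3/2 = (-3 + 1/L) - 3/2 = -9/2 + 1/L)
j = -30
(-2052 - 1690) + j/(o(6) - 4) = (-2052 - 1690) - 30/((-9/2 + 1/6) - 4) = -3742 - 30/((-9/2 + ⅙) - 4) = -3742 - 30/(-13/3 - 4) = -3742 - 30/(-25/3) = -3742 - 3/25*(-30) = -3742 + 18/5 = -18692/5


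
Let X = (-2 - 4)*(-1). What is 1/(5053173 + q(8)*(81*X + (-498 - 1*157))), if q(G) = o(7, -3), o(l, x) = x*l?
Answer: 1/5056722 ≈ 1.9776e-7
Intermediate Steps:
o(l, x) = l*x
q(G) = -21 (q(G) = 7*(-3) = -21)
X = 6 (X = -6*(-1) = 6)
1/(5053173 + q(8)*(81*X + (-498 - 1*157))) = 1/(5053173 - 21*(81*6 + (-498 - 1*157))) = 1/(5053173 - 21*(486 + (-498 - 157))) = 1/(5053173 - 21*(486 - 655)) = 1/(5053173 - 21*(-169)) = 1/(5053173 + 3549) = 1/5056722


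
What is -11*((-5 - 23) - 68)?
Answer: 1056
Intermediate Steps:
-11*((-5 - 23) - 68) = -11*(-28 - 68) = -11*(-96) = 1056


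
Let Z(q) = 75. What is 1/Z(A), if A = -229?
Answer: 1/75 ≈ 0.013333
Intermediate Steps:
1/Z(A) = 1/75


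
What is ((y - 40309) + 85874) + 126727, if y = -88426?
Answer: 83866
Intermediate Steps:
((y - 40309) + 85874) + 126727 = ((-88426 - 40309) + 85874) + 126727 = (-128735 + 85874) + 126727 = -42861 + 126727 = 83866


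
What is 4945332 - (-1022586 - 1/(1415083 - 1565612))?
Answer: 898344728621/150529 ≈ 5.9679e+6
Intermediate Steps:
4945332 - (-1022586 - 1/(1415083 - 1565612)) = 4945332 - (-1022586 - 1/(-150529)) = 4945332 - (-1022586 - 1*(-1/150529)) = 4945332 - (-1022586 + 1/150529) = 4945332 - 1*(-153928847993/150529) = 4945332 + 153928847993/150529 = 898344728621/150529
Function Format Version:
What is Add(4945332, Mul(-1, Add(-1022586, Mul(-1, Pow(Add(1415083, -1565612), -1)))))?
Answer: Rational(898344728621, 150529) ≈ 5.9679e+6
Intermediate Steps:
Add(4945332, Mul(-1, Add(-1022586, Mul(-1, Pow(Add(1415083, -1565612), -1))))) = Add(4945332, Mul(-1, Add(-1022586, Mul(-1, Pow(-150529, -1))))) = Add(4945332, Mul(-1, Add(-1022586, Mul(-1, Rational(-1, 150529))))) = Add(4945332, Mul(-1, Add(-1022586, Rational(1, 150529)))) = Add(4945332, Mul(-1, Rational(-153928847993, 150529))) = Add(4945332, Rational(153928847993, 150529)) = Rational(898344728621, 150529)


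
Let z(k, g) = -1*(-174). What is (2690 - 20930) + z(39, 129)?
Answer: -18066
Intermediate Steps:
z(k, g) = 174
(2690 - 20930) + z(39, 129) = (2690 - 20930) + 174 = -18240 + 174 = -18066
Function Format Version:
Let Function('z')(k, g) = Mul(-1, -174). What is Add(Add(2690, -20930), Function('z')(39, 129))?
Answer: -18066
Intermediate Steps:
Function('z')(k, g) = 174
Add(Add(2690, -20930), Function('z')(39, 129)) = Add(Add(2690, -20930), 174) = Add(-18240, 174) = -18066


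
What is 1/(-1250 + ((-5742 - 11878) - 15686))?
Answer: -1/34556 ≈ -2.8939e-5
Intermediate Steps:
1/(-1250 + ((-5742 - 11878) - 15686)) = 1/(-1250 + (-17620 - 15686)) = 1/(-1250 - 33306) = 1/(-34556) = -1/34556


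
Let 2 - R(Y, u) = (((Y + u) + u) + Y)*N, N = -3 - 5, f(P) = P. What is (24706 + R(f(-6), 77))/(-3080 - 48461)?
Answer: -3692/7363 ≈ -0.50143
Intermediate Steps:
N = -8
R(Y, u) = 2 + 16*Y + 16*u (R(Y, u) = 2 - (((Y + u) + u) + Y)*(-8) = 2 - ((Y + 2*u) + Y)*(-8) = 2 - (2*Y + 2*u)*(-8) = 2 - (-16*Y - 16*u) = 2 + (16*Y + 16*u) = 2 + 16*Y + 16*u)
(24706 + R(f(-6), 77))/(-3080 - 48461) = (24706 + (2 + 16*(-6) + 16*77))/(-3080 - 48461) = (24706 + (2 - 96 + 1232))/(-51541) = (24706 + 1138)*(-1/51541) = 25844*(-1/51541) = -3692/7363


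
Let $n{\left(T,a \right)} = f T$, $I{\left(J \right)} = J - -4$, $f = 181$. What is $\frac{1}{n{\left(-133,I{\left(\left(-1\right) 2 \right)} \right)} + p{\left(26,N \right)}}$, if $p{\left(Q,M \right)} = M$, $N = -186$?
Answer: $- \frac{1}{24259} \approx -4.1222 \cdot 10^{-5}$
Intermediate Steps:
$I{\left(J \right)} = 4 + J$ ($I{\left(J \right)} = J + 4 = 4 + J$)
$n{\left(T,a \right)} = 181 T$
$\frac{1}{n{\left(-133,I{\left(\left(-1\right) 2 \right)} \right)} + p{\left(26,N \right)}} = \frac{1}{181 \left(-133\right) - 186} = \frac{1}{-24073 - 186} = \frac{1}{-24259} = - \frac{1}{24259}$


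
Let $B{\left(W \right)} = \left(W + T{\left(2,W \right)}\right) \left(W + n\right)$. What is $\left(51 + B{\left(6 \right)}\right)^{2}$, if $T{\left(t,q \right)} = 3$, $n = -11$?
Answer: $36$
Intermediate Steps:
$B{\left(W \right)} = \left(-11 + W\right) \left(3 + W\right)$ ($B{\left(W \right)} = \left(W + 3\right) \left(W - 11\right) = \left(3 + W\right) \left(-11 + W\right) = \left(-11 + W\right) \left(3 + W\right)$)
$\left(51 + B{\left(6 \right)}\right)^{2} = \left(51 - \left(81 - 36\right)\right)^{2} = \left(51 - 45\right)^{2} = 6^{2} = 36$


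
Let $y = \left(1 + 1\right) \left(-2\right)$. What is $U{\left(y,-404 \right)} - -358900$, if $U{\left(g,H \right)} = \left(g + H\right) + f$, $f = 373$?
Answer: $358865$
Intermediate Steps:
$y = -4$ ($y = 2 \left(-2\right) = -4$)
$U{\left(g,H \right)} = 373 + H + g$ ($U{\left(g,H \right)} = \left(g + H\right) + 373 = \left(H + g\right) + 373 = 373 + H + g$)
$U{\left(y,-404 \right)} - -358900 = \left(373 - 404 - 4\right) - -358900 = -35 + 358900 = 358865$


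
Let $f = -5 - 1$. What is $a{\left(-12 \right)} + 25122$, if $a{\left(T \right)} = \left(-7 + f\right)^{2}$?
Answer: $25291$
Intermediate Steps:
$f = -6$ ($f = -5 - 1 = -6$)
$a{\left(T \right)} = 169$ ($a{\left(T \right)} = \left(-7 - 6\right)^{2} = \left(-13\right)^{2} = 169$)
$a{\left(-12 \right)} + 25122 = 169 + 25122 = 25291$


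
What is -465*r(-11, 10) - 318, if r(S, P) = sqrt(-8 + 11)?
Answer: -318 - 465*sqrt(3) ≈ -1123.4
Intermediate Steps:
r(S, P) = sqrt(3)
-465*r(-11, 10) - 318 = -465*sqrt(3) - 318 = -318 - 465*sqrt(3)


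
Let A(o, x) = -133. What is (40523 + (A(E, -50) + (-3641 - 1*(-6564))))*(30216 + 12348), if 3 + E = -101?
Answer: 1843574532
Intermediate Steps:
E = -104 (E = -3 - 101 = -104)
(40523 + (A(E, -50) + (-3641 - 1*(-6564))))*(30216 + 12348) = (40523 + (-133 + (-3641 - 1*(-6564))))*(30216 + 12348) = (40523 + (-133 + (-3641 + 6564)))*42564 = (40523 + (-133 + 2923))*42564 = (40523 + 2790)*42564 = 43313*42564 = 1843574532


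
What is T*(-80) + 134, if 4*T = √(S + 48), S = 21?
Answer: 134 - 20*√69 ≈ -32.132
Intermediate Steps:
T = √69/4 (T = √(21 + 48)/4 = √69/4 ≈ 2.0767)
T*(-80) + 134 = (√69/4)*(-80) + 134 = -20*√69 + 134 = 134 - 20*√69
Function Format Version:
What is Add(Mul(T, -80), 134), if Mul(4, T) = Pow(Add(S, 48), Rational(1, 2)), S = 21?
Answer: Add(134, Mul(-20, Pow(69, Rational(1, 2)))) ≈ -32.132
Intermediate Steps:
T = Mul(Rational(1, 4), Pow(69, Rational(1, 2))) (T = Mul(Rational(1, 4), Pow(Add(21, 48), Rational(1, 2))) = Mul(Rational(1, 4), Pow(69, Rational(1, 2))) ≈ 2.0767)
Add(Mul(T, -80), 134) = Add(Mul(Mul(Rational(1, 4), Pow(69, Rational(1, 2))), -80), 134) = Add(Mul(-20, Pow(69, Rational(1, 2))), 134) = Add(134, Mul(-20, Pow(69, Rational(1, 2))))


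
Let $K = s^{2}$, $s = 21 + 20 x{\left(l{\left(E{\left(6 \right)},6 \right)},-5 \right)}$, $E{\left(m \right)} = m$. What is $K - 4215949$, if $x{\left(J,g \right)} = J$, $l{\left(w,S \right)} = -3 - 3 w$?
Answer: $-4056748$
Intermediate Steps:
$s = -399$ ($s = 21 + 20 \left(-3 - 18\right) = 21 + 20 \left(-21\right) = 21 - 420 = -399$)
$K = 159201$ ($K = \left(-399\right)^{2} = 159201$)
$K - 4215949 = 159201 - 4215949 = -4056748$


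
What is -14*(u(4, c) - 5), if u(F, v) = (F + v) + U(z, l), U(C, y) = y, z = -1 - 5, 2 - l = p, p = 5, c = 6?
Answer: -28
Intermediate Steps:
l = -3 (l = 2 - 1*5 = 2 - 5 = -3)
z = -6
u(F, v) = -3 + F + v (u(F, v) = (F + v) - 3 = -3 + F + v)
-14*(u(4, c) - 5) = -14*((-3 + 4 + 6) - 5) = -14*(7 - 5) = -14*2 = -28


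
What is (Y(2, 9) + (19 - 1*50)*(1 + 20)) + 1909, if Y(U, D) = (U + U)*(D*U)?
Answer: 1330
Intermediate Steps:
Y(U, D) = 2*D*U² (Y(U, D) = (2*U)*(D*U) = 2*D*U²)
(Y(2, 9) + (19 - 1*50)*(1 + 20)) + 1909 = (2*9*2² + (19 - 1*50)*(1 + 20)) + 1909 = (2*9*4 + (19 - 50)*21) + 1909 = (72 - 31*21) + 1909 = (72 - 651) + 1909 = -579 + 1909 = 1330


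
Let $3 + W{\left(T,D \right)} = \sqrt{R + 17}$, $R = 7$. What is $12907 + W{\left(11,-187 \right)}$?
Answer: $12904 + 2 \sqrt{6} \approx 12909.0$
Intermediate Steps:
$W{\left(T,D \right)} = -3 + 2 \sqrt{6}$ ($W{\left(T,D \right)} = -3 + \sqrt{7 + 17} = -3 + \sqrt{24} = -3 + 2 \sqrt{6}$)
$12907 + W{\left(11,-187 \right)} = 12907 - \left(3 - 2 \sqrt{6}\right) = 12904 + 2 \sqrt{6}$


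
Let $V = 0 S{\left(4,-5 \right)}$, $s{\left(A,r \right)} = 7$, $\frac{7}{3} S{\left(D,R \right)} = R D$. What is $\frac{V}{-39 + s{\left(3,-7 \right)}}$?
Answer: $0$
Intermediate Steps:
$S{\left(D,R \right)} = \frac{3 D R}{7}$ ($S{\left(D,R \right)} = \frac{3 R D}{7} = \frac{3 D R}{7}$)
$V = 0$ ($V = 0 \cdot \frac{3}{7} \cdot 4 \left(-5\right) = 0 \left(- \frac{60}{7}\right) = 0$)
$\frac{V}{-39 + s{\left(3,-7 \right)}} = \frac{1}{-39 + 7} \cdot 0 = \frac{1}{-32} \cdot 0 = \left(- \frac{1}{32}\right) 0 = 0$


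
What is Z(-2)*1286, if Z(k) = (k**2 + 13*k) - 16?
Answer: -48868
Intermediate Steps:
Z(k) = -16 + k**2 + 13*k
Z(-2)*1286 = (-16 + (-2)**2 + 13*(-2))*1286 = (-16 + 4 - 26)*1286 = -38*1286 = -48868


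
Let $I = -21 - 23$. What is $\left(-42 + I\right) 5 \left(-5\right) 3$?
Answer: $6450$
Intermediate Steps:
$I = -44$
$\left(-42 + I\right) 5 \left(-5\right) 3 = \left(-42 - 44\right) 5 \left(-5\right) 3 = - 86 \left(\left(-25\right) 3\right) = \left(-86\right) \left(-75\right) = 6450$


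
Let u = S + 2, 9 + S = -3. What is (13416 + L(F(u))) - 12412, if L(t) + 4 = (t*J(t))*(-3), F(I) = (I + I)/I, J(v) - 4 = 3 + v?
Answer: 946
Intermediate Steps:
S = -12 (S = -9 - 3 = -12)
J(v) = 7 + v (J(v) = 4 + (3 + v) = 7 + v)
u = -10 (u = -12 + 2 = -10)
F(I) = 2 (F(I) = (2*I)/I = 2)
L(t) = -4 - 3*t*(7 + t) (L(t) = -4 + (t*(7 + t))*(-3) = -4 - 3*t*(7 + t))
(13416 + L(F(u))) - 12412 = (13416 + (-4 - 3*2*(7 + 2))) - 12412 = (13416 + (-4 - 3*2*9)) - 12412 = (13416 + (-4 - 54)) - 12412 = (13416 - 58) - 12412 = 13358 - 12412 = 946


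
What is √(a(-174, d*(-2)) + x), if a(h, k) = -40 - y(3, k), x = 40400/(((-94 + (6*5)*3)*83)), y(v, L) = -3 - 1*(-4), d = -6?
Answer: I*√1120749/83 ≈ 12.755*I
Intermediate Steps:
y(v, L) = 1 (y(v, L) = -3 + 4 = 1)
x = -10100/83 (x = 40400/(((-94 + 30*3)*83)) = 40400/(((-94 + 90)*83)) = 40400/((-4*83)) = 40400/(-332) = 40400*(-1/332) = -10100/83 ≈ -121.69)
a(h, k) = -41 (a(h, k) = -40 - 1*1 = -40 - 1 = -41)
√(a(-174, d*(-2)) + x) = √(-41 - 10100/83) = √(-13503/83) = I*√1120749/83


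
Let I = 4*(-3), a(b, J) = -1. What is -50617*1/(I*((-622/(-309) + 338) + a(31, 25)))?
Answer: 744793/59860 ≈ 12.442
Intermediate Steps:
I = -12
-50617*1/(I*((-622/(-309) + 338) + a(31, 25))) = -50617*(-1/(12*((-622/(-309) + 338) - 1))) = -50617*(-1/(12*((-622*(-1/309) + 338) - 1))) = -50617*(-1/(12*((622/309 + 338) - 1))) = -50617*(-1/(12*(105064/309 - 1))) = -50617/((104755/309)*(-12)) = -50617/(-419020/103) = -50617*(-103/419020) = 744793/59860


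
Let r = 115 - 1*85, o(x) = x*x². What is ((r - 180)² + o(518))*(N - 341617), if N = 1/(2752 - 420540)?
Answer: -4960152419336044851/104447 ≈ -4.7490e+13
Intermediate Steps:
o(x) = x³
r = 30 (r = 115 - 85 = 30)
N = -1/417788 (N = 1/(-417788) = -1/417788 ≈ -2.3936e-6)
((r - 180)² + o(518))*(N - 341617) = ((30 - 180)² + 518³)*(-1/417788 - 341617) = ((-150)² + 138991832)*(-142723483197/417788) = (22500 + 138991832)*(-142723483197/417788) = 139014332*(-142723483197/417788) = -4960152419336044851/104447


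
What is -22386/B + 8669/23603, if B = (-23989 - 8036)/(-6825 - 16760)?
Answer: -118680840121/7198915 ≈ -16486.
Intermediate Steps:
B = 6405/4717 (B = -32025/(-23585) = -32025*(-1/23585) = 6405/4717 ≈ 1.3579)
-22386/B + 8669/23603 = -22386/6405/4717 + 8669/23603 = -22386*4717/6405 + 8669*(1/23603) = -5028322/305 + 8669/23603 = -118680840121/7198915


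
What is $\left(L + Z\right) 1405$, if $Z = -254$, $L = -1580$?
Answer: $-2576770$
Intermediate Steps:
$\left(L + Z\right) 1405 = \left(-1580 - 254\right) 1405 = \left(-1834\right) 1405 = -2576770$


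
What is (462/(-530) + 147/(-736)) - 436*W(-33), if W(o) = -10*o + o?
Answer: -25256328651/195040 ≈ -1.2949e+5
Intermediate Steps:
W(o) = -9*o
(462/(-530) + 147/(-736)) - 436*W(-33) = (462/(-530) + 147/(-736)) - (-3924)*(-33) = (462*(-1/530) + 147*(-1/736)) - 436*297 = (-231/265 - 147/736) - 129492 = -208971/195040 - 129492 = -25256328651/195040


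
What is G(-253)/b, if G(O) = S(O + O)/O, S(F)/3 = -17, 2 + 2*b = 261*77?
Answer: 102/5084035 ≈ 2.0063e-5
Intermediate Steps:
b = 20095/2 (b = -1 + (261*77)/2 = -1 + (1/2)*20097 = -1 + 20097/2 = 20095/2 ≈ 10048.)
S(F) = -51 (S(F) = 3*(-17) = -51)
G(O) = -51/O
G(-253)/b = (-51/(-253))/(20095/2) = -51*(-1/253)*(2/20095) = (51/253)*(2/20095) = 102/5084035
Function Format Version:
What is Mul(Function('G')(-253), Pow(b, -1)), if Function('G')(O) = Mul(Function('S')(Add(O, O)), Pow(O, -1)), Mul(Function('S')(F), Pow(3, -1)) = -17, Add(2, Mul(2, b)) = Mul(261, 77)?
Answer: Rational(102, 5084035) ≈ 2.0063e-5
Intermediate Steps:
b = Rational(20095, 2) (b = Add(-1, Mul(Rational(1, 2), Mul(261, 77))) = Add(-1, Mul(Rational(1, 2), 20097)) = Add(-1, Rational(20097, 2)) = Rational(20095, 2) ≈ 10048.)
Function('S')(F) = -51 (Function('S')(F) = Mul(3, -17) = -51)
Function('G')(O) = Mul(-51, Pow(O, -1))
Mul(Function('G')(-253), Pow(b, -1)) = Mul(Mul(-51, Pow(-253, -1)), Pow(Rational(20095, 2), -1)) = Mul(Mul(-51, Rational(-1, 253)), Rational(2, 20095)) = Mul(Rational(51, 253), Rational(2, 20095)) = Rational(102, 5084035)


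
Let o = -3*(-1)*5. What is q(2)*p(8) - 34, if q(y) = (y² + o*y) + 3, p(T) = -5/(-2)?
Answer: 117/2 ≈ 58.500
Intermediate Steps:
o = 15 (o = 3*5 = 15)
p(T) = 5/2 (p(T) = -5*(-½) = 5/2)
q(y) = 3 + y² + 15*y (q(y) = (y² + 15*y) + 3 = 3 + y² + 15*y)
q(2)*p(8) - 34 = (3 + 2² + 15*2)*(5/2) - 34 = (3 + 4 + 30)*(5/2) - 34 = 37*(5/2) - 34 = 185/2 - 34 = 117/2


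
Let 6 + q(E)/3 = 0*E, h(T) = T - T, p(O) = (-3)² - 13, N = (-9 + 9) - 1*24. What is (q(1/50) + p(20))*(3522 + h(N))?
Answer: -77484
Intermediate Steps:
N = -24 (N = 0 - 24 = -24)
p(O) = -4 (p(O) = 9 - 13 = -4)
h(T) = 0
q(E) = -18 (q(E) = -18 + 3*(0*E) = -18 + 3*0 = -18 + 0 = -18)
(q(1/50) + p(20))*(3522 + h(N)) = (-18 - 4)*(3522 + 0) = -22*3522 = -77484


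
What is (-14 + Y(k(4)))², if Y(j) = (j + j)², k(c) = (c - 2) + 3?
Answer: 7396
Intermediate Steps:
k(c) = 1 + c (k(c) = (-2 + c) + 3 = 1 + c)
Y(j) = 4*j² (Y(j) = (2*j)² = 4*j²)
(-14 + Y(k(4)))² = (-14 + 4*(1 + 4)²)² = (-14 + 4*5²)² = (-14 + 4*25)² = (-14 + 100)² = 86² = 7396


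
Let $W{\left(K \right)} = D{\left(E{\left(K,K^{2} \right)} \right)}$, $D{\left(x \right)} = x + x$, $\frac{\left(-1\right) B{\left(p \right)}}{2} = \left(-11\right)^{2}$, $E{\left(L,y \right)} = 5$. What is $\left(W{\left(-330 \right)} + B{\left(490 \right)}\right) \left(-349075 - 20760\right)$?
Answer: $85801720$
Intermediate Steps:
$B{\left(p \right)} = -242$ ($B{\left(p \right)} = - 2 \left(-11\right)^{2} = \left(-2\right) 121 = -242$)
$D{\left(x \right)} = 2 x$
$W{\left(K \right)} = 10$ ($W{\left(K \right)} = 2 \cdot 5 = 10$)
$\left(W{\left(-330 \right)} + B{\left(490 \right)}\right) \left(-349075 - 20760\right) = \left(10 - 242\right) \left(-349075 - 20760\right) = \left(-232\right) \left(-369835\right) = 85801720$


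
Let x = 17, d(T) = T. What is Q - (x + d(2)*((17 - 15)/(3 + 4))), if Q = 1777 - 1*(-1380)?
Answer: 21976/7 ≈ 3139.4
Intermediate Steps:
Q = 3157 (Q = 1777 + 1380 = 3157)
Q - (x + d(2)*((17 - 15)/(3 + 4))) = 3157 - (17 + 2*((17 - 15)/(3 + 4))) = 3157 - (17 + 2*(2/7)) = 3157 - (17 + 4/7) = 3157 - 1*123/7 = 3157 - 123/7 = 21976/7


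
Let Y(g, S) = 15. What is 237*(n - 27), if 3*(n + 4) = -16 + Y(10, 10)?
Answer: -7426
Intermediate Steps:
n = -13/3 (n = -4 + (-16 + 15)/3 = -4 + (⅓)*(-1) = -4 - ⅓ = -13/3 ≈ -4.3333)
237*(n - 27) = 237*(-13/3 - 27) = 237*(-94/3) = -7426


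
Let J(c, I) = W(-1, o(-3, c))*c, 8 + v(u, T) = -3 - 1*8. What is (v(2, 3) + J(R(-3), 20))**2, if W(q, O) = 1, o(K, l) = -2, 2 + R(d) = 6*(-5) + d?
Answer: 2916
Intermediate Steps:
R(d) = -32 + d (R(d) = -2 + (6*(-5) + d) = -2 + (-30 + d) = -32 + d)
v(u, T) = -19 (v(u, T) = -8 + (-3 - 1*8) = -8 + (-3 - 8) = -8 - 11 = -19)
J(c, I) = c (J(c, I) = 1*c = c)
(v(2, 3) + J(R(-3), 20))**2 = (-19 + (-32 - 3))**2 = (-19 - 35)**2 = (-54)**2 = 2916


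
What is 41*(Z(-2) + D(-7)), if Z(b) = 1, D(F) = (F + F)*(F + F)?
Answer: 8077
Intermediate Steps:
D(F) = 4*F**2 (D(F) = (2*F)*(2*F) = 4*F**2)
41*(Z(-2) + D(-7)) = 41*(1 + 4*(-7)**2) = 41*(1 + 4*49) = 41*(1 + 196) = 41*197 = 8077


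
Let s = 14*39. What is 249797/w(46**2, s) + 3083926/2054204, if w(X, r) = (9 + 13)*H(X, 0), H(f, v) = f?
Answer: 164174229935/23906826152 ≈ 6.8673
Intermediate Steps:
s = 546
w(X, r) = 22*X (w(X, r) = (9 + 13)*X = 22*X)
249797/w(46**2, s) + 3083926/2054204 = 249797/((22*46**2)) + 3083926/2054204 = 249797/((22*2116)) + 3083926*(1/2054204) = 249797/46552 + 1541963/1027102 = 164174229935/23906826152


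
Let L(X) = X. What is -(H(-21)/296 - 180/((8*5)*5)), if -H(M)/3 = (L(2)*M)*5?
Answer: -909/740 ≈ -1.2284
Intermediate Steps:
H(M) = -30*M (H(M) = -3*2*M*5 = -30*M)
-(H(-21)/296 - 180/((8*5)*5)) = -(-30*(-21)/296 - 180/((8*5)*5)) = -(630*(1/296) - 180/(40*5)) = -(315/148 - 180/200) = -(315/148 - 180*1/200) = -(315/148 - 9/10) = -1*909/740 = -909/740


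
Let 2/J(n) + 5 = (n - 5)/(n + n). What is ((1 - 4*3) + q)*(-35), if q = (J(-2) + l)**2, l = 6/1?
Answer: -106435/169 ≈ -629.79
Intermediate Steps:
J(n) = 2/(-5 + (-5 + n)/(2*n)) (J(n) = 2/(-5 + (n - 5)/(n + n)) = 2/(-5 + (-5 + n)/((2*n))) = 2/(-5 + (-5 + n)*(1/(2*n))) = 2/(-5 + (-5 + n)/(2*n)))
l = 6 (l = 6*1 = 6)
q = 4900/169 (q = (-4*(-2)/(5 + 9*(-2)) + 6)**2 = (-4*(-2)/(5 - 18) + 6)**2 = (-4*(-2)/(-13) + 6)**2 = (-4*(-2)*(-1/13) + 6)**2 = (-8/13 + 6)**2 = (70/13)**2 = 4900/169 ≈ 28.994)
((1 - 4*3) + q)*(-35) = ((1 - 4*3) + 4900/169)*(-35) = ((1 - 12) + 4900/169)*(-35) = (-11 + 4900/169)*(-35) = (3041/169)*(-35) = -106435/169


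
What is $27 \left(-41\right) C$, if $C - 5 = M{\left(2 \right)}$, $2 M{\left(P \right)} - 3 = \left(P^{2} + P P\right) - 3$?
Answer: $-9963$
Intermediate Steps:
$M{\left(P \right)} = P^{2}$ ($M{\left(P \right)} = \frac{3}{2} + \frac{\left(P^{2} + P P\right) - 3}{2} = \frac{3}{2} + \frac{\left(P^{2} + P^{2}\right) - 3}{2} = \frac{3}{2} + \frac{2 P^{2} - 3}{2} = \frac{3}{2} + \frac{-3 + 2 P^{2}}{2} = \frac{3}{2} + \left(- \frac{3}{2} + P^{2}\right) = P^{2}$)
$C = 9$ ($C = 5 + 2^{2} = 5 + 4 = 9$)
$27 \left(-41\right) C = 27 \left(-41\right) 9 = \left(-1107\right) 9 = -9963$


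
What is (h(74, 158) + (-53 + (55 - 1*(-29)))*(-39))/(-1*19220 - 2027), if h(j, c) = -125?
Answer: 1334/21247 ≈ 0.062785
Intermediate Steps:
(h(74, 158) + (-53 + (55 - 1*(-29)))*(-39))/(-1*19220 - 2027) = (-125 + (-53 + (55 - 1*(-29)))*(-39))/(-1*19220 - 2027) = (-125 + (-53 + (55 + 29))*(-39))/(-19220 - 2027) = (-125 + (-53 + 84)*(-39))/(-21247) = (-125 + 31*(-39))*(-1/21247) = (-125 - 1209)*(-1/21247) = -1334*(-1/21247) = 1334/21247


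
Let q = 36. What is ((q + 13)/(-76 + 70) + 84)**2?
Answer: 207025/36 ≈ 5750.7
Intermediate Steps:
((q + 13)/(-76 + 70) + 84)**2 = ((36 + 13)/(-76 + 70) + 84)**2 = (49/(-6) + 84)**2 = (49*(-1/6) + 84)**2 = (-49/6 + 84)**2 = (455/6)**2 = 207025/36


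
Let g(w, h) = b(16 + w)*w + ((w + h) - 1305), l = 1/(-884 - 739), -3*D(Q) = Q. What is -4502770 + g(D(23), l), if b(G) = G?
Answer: -21930689582/4869 ≈ -4.5041e+6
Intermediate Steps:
D(Q) = -Q/3
l = -1/1623 (l = 1/(-1623) = -1/1623 ≈ -0.00061614)
g(w, h) = -1305 + h + w + w*(16 + w) (g(w, h) = (16 + w)*w + ((w + h) - 1305) = w*(16 + w) + ((h + w) - 1305) = w*(16 + w) + (-1305 + h + w) = -1305 + h + w + w*(16 + w))
-4502770 + g(D(23), l) = -4502770 + (-1305 - 1/1623 - ⅓*23 + (-⅓*23)*(16 - ⅓*23)) = -4502770 + (-1305 - 1/1623 - 23/3 - 23*(16 - 23/3)/3) = -4502770 + (-1305 - 1/1623 - 23/3 - 23/3*25/3) = -4502770 + (-1305 - 1/1623 - 23/3 - 575/9) = -4502770 - 6702452/4869 = -21930689582/4869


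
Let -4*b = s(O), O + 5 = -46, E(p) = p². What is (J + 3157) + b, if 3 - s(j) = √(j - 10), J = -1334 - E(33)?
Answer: 2933/4 + I*√61/4 ≈ 733.25 + 1.9526*I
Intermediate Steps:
J = -2423 (J = -1334 - 1*33² = -1334 - 1*1089 = -1334 - 1089 = -2423)
O = -51 (O = -5 - 46 = -51)
s(j) = 3 - √(-10 + j) (s(j) = 3 - √(j - 10) = 3 - √(-10 + j))
b = -¾ + I*√61/4 (b = -(3 - √(-10 - 51))/4 = -(3 - √(-61))/4 = -(3 - I*√61)/4 = -¾ + I*√61/4 ≈ -0.75 + 1.9526*I)
(J + 3157) + b = (-2423 + 3157) + (-¾ + I*√61/4) = 734 + (-¾ + I*√61/4) = 2933/4 + I*√61/4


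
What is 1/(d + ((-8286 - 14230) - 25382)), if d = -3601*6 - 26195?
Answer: -1/95699 ≈ -1.0449e-5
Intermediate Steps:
d = -47801 (d = -21606 - 26195 = -47801)
1/(d + ((-8286 - 14230) - 25382)) = 1/(-47801 + ((-8286 - 14230) - 25382)) = 1/(-47801 + (-22516 - 25382)) = 1/(-47801 - 47898) = 1/(-95699) = -1/95699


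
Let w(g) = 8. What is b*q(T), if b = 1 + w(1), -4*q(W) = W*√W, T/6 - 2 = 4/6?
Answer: -144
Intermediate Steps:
T = 16 (T = 12 + 6*(4/6) = 12 + 6*((⅙)*4) = 12 + 6*(⅔) = 12 + 4 = 16)
q(W) = -W^(3/2)/4 (q(W) = -W*√W/4 = -W^(3/2)/4)
b = 9 (b = 1 + 8 = 9)
b*q(T) = 9*(-16^(3/2)/4) = 9*(-¼*64) = 9*(-16) = -144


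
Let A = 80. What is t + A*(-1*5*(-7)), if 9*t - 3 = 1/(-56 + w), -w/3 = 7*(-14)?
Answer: 5998315/2142 ≈ 2800.3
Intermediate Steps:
w = 294 (w = -21*(-14) = -3*(-98) = 294)
t = 715/2142 (t = ⅓ + 1/(9*(-56 + 294)) = ⅓ + (⅑)/238 = ⅓ + (⅑)*(1/238) = ⅓ + 1/2142 = 715/2142 ≈ 0.33380)
t + A*(-1*5*(-7)) = 715/2142 + 80*(-1*5*(-7)) = 715/2142 + 80*(-5*(-7)) = 715/2142 + 80*35 = 715/2142 + 2800 = 5998315/2142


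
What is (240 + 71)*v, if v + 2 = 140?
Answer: 42918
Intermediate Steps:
v = 138 (v = -2 + 140 = 138)
(240 + 71)*v = (240 + 71)*138 = 311*138 = 42918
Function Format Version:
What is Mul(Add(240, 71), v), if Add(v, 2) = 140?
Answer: 42918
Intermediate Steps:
v = 138 (v = Add(-2, 140) = 138)
Mul(Add(240, 71), v) = Mul(Add(240, 71), 138) = Mul(311, 138) = 42918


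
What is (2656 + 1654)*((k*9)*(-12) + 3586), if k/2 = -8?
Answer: 22903340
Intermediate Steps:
k = -16 (k = 2*(-8) = -16)
(2656 + 1654)*((k*9)*(-12) + 3586) = (2656 + 1654)*(-16*9*(-12) + 3586) = 4310*(-144*(-12) + 3586) = 4310*(1728 + 3586) = 4310*5314 = 22903340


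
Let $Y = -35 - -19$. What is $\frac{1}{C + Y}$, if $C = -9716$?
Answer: $- \frac{1}{9732} \approx -0.00010275$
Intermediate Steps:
$Y = -16$ ($Y = -35 + 19 = -16$)
$\frac{1}{C + Y} = \frac{1}{-9716 - 16} = \frac{1}{-9732} = - \frac{1}{9732}$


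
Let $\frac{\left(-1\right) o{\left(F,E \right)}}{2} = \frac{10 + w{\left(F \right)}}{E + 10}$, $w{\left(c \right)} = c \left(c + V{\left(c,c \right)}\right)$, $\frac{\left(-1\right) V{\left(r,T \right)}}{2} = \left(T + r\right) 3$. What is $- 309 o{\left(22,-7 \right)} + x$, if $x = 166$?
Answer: $-1094518$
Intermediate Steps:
$V{\left(r,T \right)} = - 6 T - 6 r$ ($V{\left(r,T \right)} = - 2 \left(T + r\right) 3 = - 2 \left(3 T + 3 r\right) = - 6 T - 6 r$)
$w{\left(c \right)} = - 11 c^{2}$ ($w{\left(c \right)} = c \left(c - 12 c\right) = c \left(- 11 c\right) = - 11 c^{2}$)
$o{\left(F,E \right)} = - \frac{2 \left(10 - 11 F^{2}\right)}{10 + E}$ ($o{\left(F,E \right)} = - 2 \frac{10 - 11 F^{2}}{E + 10} = - 2 \frac{10 - 11 F^{2}}{10 + E} = - \frac{2 \left(10 - 11 F^{2}\right)}{10 + E}$)
$- 309 o{\left(22,-7 \right)} + x = - 309 \frac{2 \left(-10 + 11 \cdot 22^{2}\right)}{10 - 7} + 166 = - 309 \frac{2 \left(-10 + 11 \cdot 484\right)}{3} + 166 = - 309 \cdot 2 \cdot \frac{1}{3} \left(-10 + 5324\right) + 166 = - 309 \cdot 2 \cdot \frac{1}{3} \cdot 5314 + 166 = \left(-309\right) \frac{10628}{3} + 166 = -1094684 + 166 = -1094518$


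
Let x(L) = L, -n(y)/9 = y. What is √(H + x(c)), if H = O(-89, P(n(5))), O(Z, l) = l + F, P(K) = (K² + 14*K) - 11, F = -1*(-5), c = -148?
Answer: √1241 ≈ 35.228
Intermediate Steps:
n(y) = -9*y
F = 5
P(K) = -11 + K² + 14*K
O(Z, l) = 5 + l (O(Z, l) = l + 5 = 5 + l)
H = 1389 (H = 5 + (-11 + (-9*5)² + 14*(-9*5)) = 5 + (-11 + (-45)² + 14*(-45)) = 5 + (-11 + 2025 - 630) = 5 + 1384 = 1389)
√(H + x(c)) = √(1389 - 148) = √1241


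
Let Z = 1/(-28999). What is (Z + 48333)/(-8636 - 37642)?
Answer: -700804333/671007861 ≈ -1.0444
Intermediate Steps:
Z = -1/28999 ≈ -3.4484e-5
(Z + 48333)/(-8636 - 37642) = (-1/28999 + 48333)/(-8636 - 37642) = (1401608666/28999)/(-46278) = (1401608666/28999)*(-1/46278) = -700804333/671007861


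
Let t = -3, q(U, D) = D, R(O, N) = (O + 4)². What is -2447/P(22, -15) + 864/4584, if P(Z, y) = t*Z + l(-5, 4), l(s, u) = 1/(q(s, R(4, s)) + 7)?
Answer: 33352427/894835 ≈ 37.272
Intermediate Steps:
R(O, N) = (4 + O)²
l(s, u) = 1/71 (l(s, u) = 1/((4 + 4)² + 7) = 1/(8² + 7) = 1/(64 + 7) = 1/71)
P(Z, y) = 1/71 - 3*Z (P(Z, y) = -3*Z + 1/71 = 1/71 - 3*Z)
-2447/P(22, -15) + 864/4584 = -2447/(1/71 - 3*22) + 864/4584 = -2447/(1/71 - 66) + 864*(1/4584) = -2447/(-4685/71) + 36/191 = -2447*(-71/4685) + 36/191 = 173737/4685 + 36/191 = 33352427/894835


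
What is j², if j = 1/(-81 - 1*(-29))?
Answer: 1/2704 ≈ 0.00036982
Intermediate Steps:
j = -1/52 (j = 1/(-81 + 29) = 1/(-52) = -1/52 ≈ -0.019231)
j² = (-1/52)² = 1/2704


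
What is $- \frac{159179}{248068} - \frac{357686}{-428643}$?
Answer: $\frac{20499486551}{106332611724} \approx 0.19279$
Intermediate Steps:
$- \frac{159179}{248068} - \frac{357686}{-428643} = \left(-159179\right) \frac{1}{248068} - - \frac{357686}{428643} = - \frac{159179}{248068} + \frac{357686}{428643} = \frac{20499486551}{106332611724}$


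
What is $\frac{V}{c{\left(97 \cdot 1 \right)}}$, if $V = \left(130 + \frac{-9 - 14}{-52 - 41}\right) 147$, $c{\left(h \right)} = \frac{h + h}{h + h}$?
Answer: $\frac{593537}{31} \approx 19146.0$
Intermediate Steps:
$c{\left(h \right)} = 1$ ($c{\left(h \right)} = \frac{2 h}{2 h} = 2 h \frac{1}{2 h} = 1$)
$V = \frac{593537}{31}$ ($V = \left(130 - \frac{23}{-93}\right) 147 = \left(130 - - \frac{23}{93}\right) 147 = \left(130 + \frac{23}{93}\right) 147 = \frac{12113}{93} \cdot 147 = \frac{593537}{31} \approx 19146.0$)
$\frac{V}{c{\left(97 \cdot 1 \right)}} = \frac{593537}{31 \cdot 1} = \frac{593537}{31} \cdot 1 = \frac{593537}{31}$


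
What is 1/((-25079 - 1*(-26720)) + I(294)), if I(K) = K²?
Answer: 1/88077 ≈ 1.1354e-5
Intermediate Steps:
1/((-25079 - 1*(-26720)) + I(294)) = 1/((-25079 - 1*(-26720)) + 294²) = 1/((-25079 + 26720) + 86436) = 1/(1641 + 86436) = 1/88077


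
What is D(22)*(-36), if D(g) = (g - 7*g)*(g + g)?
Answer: 209088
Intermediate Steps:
D(g) = -12*g**2 (D(g) = (-6*g)*(2*g) = -12*g**2)
D(22)*(-36) = -12*22**2*(-36) = -12*484*(-36) = -5808*(-36) = 209088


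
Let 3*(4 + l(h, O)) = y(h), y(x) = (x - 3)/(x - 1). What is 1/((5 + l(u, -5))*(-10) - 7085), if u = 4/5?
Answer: -3/21395 ≈ -0.00014022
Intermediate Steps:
u = ⅘ (u = 4*(⅕) = ⅘ ≈ 0.80000)
y(x) = (-3 + x)/(-1 + x)
l(h, O) = -4 + (-3 + h)/(3*(-1 + h)) (l(h, O) = -4 + ((-3 + h)/(-1 + h))/3 = -4 + (-3 + h)/(3*(-1 + h)))
1/((5 + l(u, -5))*(-10) - 7085) = 1/((5 + (9 - 11*⅘)/(3*(-1 + ⅘)))*(-10) - 7085) = 1/((5 + (9 - 44/5)/(3*(-⅕)))*(-10) - 7085) = 1/((5 + (⅓)*(-5)*(⅕))*(-10) - 7085) = 1/((5 - ⅓)*(-10) - 7085) = 1/((14/3)*(-10) - 7085) = 1/(-140/3 - 7085) = 1/(-21395/3) = -3/21395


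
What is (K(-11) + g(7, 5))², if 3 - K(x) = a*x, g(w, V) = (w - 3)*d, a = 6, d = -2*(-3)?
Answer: 8649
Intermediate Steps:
d = 6
g(w, V) = -18 + 6*w (g(w, V) = (w - 3)*6 = (-3 + w)*6 = -18 + 6*w)
K(x) = 3 - 6*x
(K(-11) + g(7, 5))² = ((3 - 6*(-11)) + (-18 + 6*7))² = ((3 + 66) + (-18 + 42))² = (69 + 24)² = 93² = 8649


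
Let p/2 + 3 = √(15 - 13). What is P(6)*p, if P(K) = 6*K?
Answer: -216 + 72*√2 ≈ -114.18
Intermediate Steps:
p = -6 + 2*√2 (p = -6 + 2*√(15 - 13) = -6 + 2*√2 ≈ -3.1716)
P(6)*p = (6*6)*(-6 + 2*√2) = 36*(-6 + 2*√2) = -216 + 72*√2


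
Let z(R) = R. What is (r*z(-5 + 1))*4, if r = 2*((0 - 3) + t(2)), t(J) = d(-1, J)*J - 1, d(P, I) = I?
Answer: 0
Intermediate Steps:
t(J) = -1 + J² (t(J) = J*J - 1 = J² - 1 = -1 + J²)
r = 0 (r = 2*((0 - 3) + (-1 + 2²)) = 2*(-3 + (-1 + 4)) = 2*(-3 + 3) = 2*0 = 0)
(r*z(-5 + 1))*4 = (0*(-5 + 1))*4 = (0*(-4))*4 = 0*4 = 0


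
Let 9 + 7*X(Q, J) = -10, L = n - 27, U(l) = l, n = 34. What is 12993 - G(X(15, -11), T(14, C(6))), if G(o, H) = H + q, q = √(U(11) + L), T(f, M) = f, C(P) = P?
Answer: 12979 - 3*√2 ≈ 12975.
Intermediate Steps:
L = 7 (L = 34 - 27 = 7)
X(Q, J) = -19/7 (X(Q, J) = -9/7 + (⅐)*(-10) = -9/7 - 10/7 = -19/7)
q = 3*√2 (q = √(11 + 7) = √18 = 3*√2 ≈ 4.2426)
G(o, H) = H + 3*√2
12993 - G(X(15, -11), T(14, C(6))) = 12993 - (14 + 3*√2) = 12993 + (-14 - 3*√2) = 12979 - 3*√2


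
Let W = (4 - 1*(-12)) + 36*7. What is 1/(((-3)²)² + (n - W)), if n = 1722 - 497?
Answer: 1/1038 ≈ 0.00096339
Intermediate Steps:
n = 1225
W = 268 (W = (4 + 12) + 252 = 16 + 252 = 268)
1/(((-3)²)² + (n - W)) = 1/(((-3)²)² + (1225 - 1*268)) = 1/(9² + (1225 - 268)) = 1/(81 + 957) = 1/1038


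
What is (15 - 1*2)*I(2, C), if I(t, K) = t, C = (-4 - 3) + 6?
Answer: 26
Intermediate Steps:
C = -1 (C = -7 + 6 = -1)
(15 - 1*2)*I(2, C) = (15 - 1*2)*2 = (15 - 2)*2 = 13*2 = 26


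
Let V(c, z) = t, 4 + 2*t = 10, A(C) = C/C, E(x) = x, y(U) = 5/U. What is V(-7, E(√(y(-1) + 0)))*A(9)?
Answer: 3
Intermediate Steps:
A(C) = 1
t = 3 (t = -2 + (½)*10 = -2 + 5 = 3)
V(c, z) = 3
V(-7, E(√(y(-1) + 0)))*A(9) = 3*1 = 3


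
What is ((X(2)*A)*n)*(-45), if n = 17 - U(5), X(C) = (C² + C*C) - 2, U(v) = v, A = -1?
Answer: 3240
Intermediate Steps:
X(C) = -2 + 2*C² (X(C) = (C² + C²) - 2 = 2*C² - 2 = -2 + 2*C²)
n = 12 (n = 17 - 1*5 = 17 - 5 = 12)
((X(2)*A)*n)*(-45) = (((-2 + 2*2²)*(-1))*12)*(-45) = (((-2 + 2*4)*(-1))*12)*(-45) = (((-2 + 8)*(-1))*12)*(-45) = ((6*(-1))*12)*(-45) = -6*12*(-45) = -72*(-45) = 3240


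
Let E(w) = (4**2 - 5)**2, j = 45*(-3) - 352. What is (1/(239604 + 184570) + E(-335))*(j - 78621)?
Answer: -2030111225470/212087 ≈ -9.5721e+6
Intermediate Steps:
j = -487 (j = -135 - 352 = -487)
E(w) = 121 (E(w) = (16 - 5)**2 = 11**2 = 121)
(1/(239604 + 184570) + E(-335))*(j - 78621) = (1/(239604 + 184570) + 121)*(-487 - 78621) = (1/424174 + 121)*(-79108) = (51325055/424174)*(-79108) = -2030111225470/212087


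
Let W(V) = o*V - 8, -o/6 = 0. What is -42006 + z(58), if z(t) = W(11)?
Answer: -42014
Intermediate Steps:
o = 0 (o = -6*0 = 0)
W(V) = -8 (W(V) = 0*V - 8 = 0 - 8 = -8)
z(t) = -8
-42006 + z(58) = -42006 - 8 = -42014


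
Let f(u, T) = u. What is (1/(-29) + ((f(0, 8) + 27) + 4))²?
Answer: 806404/841 ≈ 958.86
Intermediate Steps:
(1/(-29) + ((f(0, 8) + 27) + 4))² = (1/(-29) + ((0 + 27) + 4))² = (-1/29 + (27 + 4))² = (-1/29 + 31)² = (898/29)² = 806404/841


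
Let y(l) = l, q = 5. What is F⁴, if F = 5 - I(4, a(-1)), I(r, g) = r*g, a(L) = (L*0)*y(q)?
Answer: 625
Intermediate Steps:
a(L) = 0 (a(L) = (L*0)*5 = 0*5 = 0)
I(r, g) = g*r
F = 5 (F = 5 - 0*4 = 5 - 1*0 = 5 + 0 = 5)
F⁴ = 5⁴ = 625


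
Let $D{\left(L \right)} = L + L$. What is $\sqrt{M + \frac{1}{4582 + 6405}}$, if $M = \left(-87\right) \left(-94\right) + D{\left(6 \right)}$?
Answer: $\frac{\sqrt{988649055097}}{10987} \approx 90.499$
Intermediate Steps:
$D{\left(L \right)} = 2 L$
$M = 8190$ ($M = \left(-87\right) \left(-94\right) + 2 \cdot 6 = 8178 + 12 = 8190$)
$\sqrt{M + \frac{1}{4582 + 6405}} = \sqrt{8190 + \frac{1}{4582 + 6405}} = \sqrt{8190 + \frac{1}{10987}} = \sqrt{\frac{89983531}{10987}} = \frac{\sqrt{988649055097}}{10987}$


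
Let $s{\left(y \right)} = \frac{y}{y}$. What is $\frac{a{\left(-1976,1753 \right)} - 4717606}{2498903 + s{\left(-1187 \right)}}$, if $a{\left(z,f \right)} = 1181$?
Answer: $- \frac{4716425}{2498904} \approx -1.8874$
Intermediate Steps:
$s{\left(y \right)} = 1$
$\frac{a{\left(-1976,1753 \right)} - 4717606}{2498903 + s{\left(-1187 \right)}} = \frac{1181 - 4717606}{2498903 + 1} = - \frac{4716425}{2498904}$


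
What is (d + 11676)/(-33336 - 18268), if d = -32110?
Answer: 10217/25802 ≈ 0.39598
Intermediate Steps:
(d + 11676)/(-33336 - 18268) = (-32110 + 11676)/(-33336 - 18268) = -20434/(-51604) = -20434*(-1/51604) = 10217/25802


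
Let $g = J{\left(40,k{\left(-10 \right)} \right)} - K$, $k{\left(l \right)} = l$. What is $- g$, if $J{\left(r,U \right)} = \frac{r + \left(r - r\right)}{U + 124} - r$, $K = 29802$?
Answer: $\frac{1700974}{57} \approx 29842.0$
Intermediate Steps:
$J{\left(r,U \right)} = - r + \frac{r}{124 + U}$ ($J{\left(r,U \right)} = \frac{r + 0}{124 + U} - r = \frac{r}{124 + U} - r = - r + \frac{r}{124 + U}$)
$g = - \frac{1700974}{57}$ ($g = \left(-1\right) 40 \frac{1}{124 - 10} \left(123 - 10\right) - 29802 = \left(-1\right) 40 \cdot \frac{1}{114} \cdot 113 - 29802 = - \frac{2260}{57} - 29802 = - \frac{1700974}{57} \approx -29842.0$)
$- g = \left(-1\right) \left(- \frac{1700974}{57}\right) = \frac{1700974}{57}$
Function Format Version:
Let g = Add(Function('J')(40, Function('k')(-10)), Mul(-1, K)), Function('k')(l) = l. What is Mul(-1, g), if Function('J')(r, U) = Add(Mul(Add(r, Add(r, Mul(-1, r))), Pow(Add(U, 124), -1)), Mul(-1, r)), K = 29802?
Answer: Rational(1700974, 57) ≈ 29842.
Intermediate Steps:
Function('J')(r, U) = Add(Mul(-1, r), Mul(r, Pow(Add(124, U), -1))) (Function('J')(r, U) = Add(Mul(Add(r, 0), Pow(Add(124, U), -1)), Mul(-1, r)) = Add(Mul(r, Pow(Add(124, U), -1)), Mul(-1, r)) = Add(Mul(-1, r), Mul(r, Pow(Add(124, U), -1))))
g = Rational(-1700974, 57) (g = Add(Mul(-1, 40, Pow(Add(124, -10), -1), Add(123, -10)), Mul(-1, 29802)) = Add(Mul(-1, 40, Pow(114, -1), 113), -29802) = Add(Mul(-1, 40, Rational(1, 114), 113), -29802) = Add(Rational(-2260, 57), -29802) = Rational(-1700974, 57) ≈ -29842.)
Mul(-1, g) = Mul(-1, Rational(-1700974, 57)) = Rational(1700974, 57)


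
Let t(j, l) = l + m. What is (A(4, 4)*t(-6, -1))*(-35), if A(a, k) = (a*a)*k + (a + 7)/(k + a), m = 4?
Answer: -54915/8 ≈ -6864.4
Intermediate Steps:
A(a, k) = k*a² + (7 + a)/(a + k) (A(a, k) = a²*k + (7 + a)/(a + k) = k*a² + (7 + a)/(a + k))
t(j, l) = 4 + l (t(j, l) = l + 4 = 4 + l)
(A(4, 4)*t(-6, -1))*(-35) = (((7 + 4 + 4*4³ + 4²*4²)/(4 + 4))*(4 - 1))*(-35) = (((7 + 4 + 4*64 + 16*16)/8)*3)*(-35) = (((7 + 4 + 256 + 256)/8)*3)*(-35) = (((⅛)*523)*3)*(-35) = ((523/8)*3)*(-35) = (1569/8)*(-35) = -54915/8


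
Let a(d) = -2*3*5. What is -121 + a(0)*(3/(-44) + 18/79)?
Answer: -218623/1738 ≈ -125.79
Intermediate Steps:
a(d) = -30 (a(d) = -6*5 = -30)
-121 + a(0)*(3/(-44) + 18/79) = -121 - 30*(3/(-44) + 18/79) = -121 - 30*(3*(-1/44) + 18*(1/79)) = -121 - 30*(-3/44 + 18/79) = -121 - 30*555/3476 = -121 - 8325/1738 = -218623/1738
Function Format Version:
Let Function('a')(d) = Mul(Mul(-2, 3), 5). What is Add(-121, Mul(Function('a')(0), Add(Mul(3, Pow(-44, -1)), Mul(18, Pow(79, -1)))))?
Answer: Rational(-218623, 1738) ≈ -125.79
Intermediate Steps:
Function('a')(d) = -30 (Function('a')(d) = Mul(-6, 5) = -30)
Add(-121, Mul(Function('a')(0), Add(Mul(3, Pow(-44, -1)), Mul(18, Pow(79, -1))))) = Add(-121, Mul(-30, Add(Mul(3, Pow(-44, -1)), Mul(18, Pow(79, -1))))) = Add(-121, Mul(-30, Add(Mul(3, Rational(-1, 44)), Mul(18, Rational(1, 79))))) = Add(-121, Mul(-30, Add(Rational(-3, 44), Rational(18, 79)))) = Add(-121, Mul(-30, Rational(555, 3476))) = Add(-121, Rational(-8325, 1738)) = Rational(-218623, 1738)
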